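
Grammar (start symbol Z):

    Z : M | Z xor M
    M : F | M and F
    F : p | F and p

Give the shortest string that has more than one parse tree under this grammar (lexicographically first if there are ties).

length 1: no string has ≥2 trees
length 3: p and p has 2 parse trees

Two derivations of p and p:
  Z ⇒ M ⇒ F ⇒ F and p ⇒ p and p
  Z ⇒ M ⇒ M and F ⇒ F and F ⇒ p and F ⇒ p and p

p and p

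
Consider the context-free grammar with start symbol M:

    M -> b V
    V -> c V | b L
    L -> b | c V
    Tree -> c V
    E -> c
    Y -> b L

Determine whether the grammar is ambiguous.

(Tree, E, Y are unreachable from M, so their rules don't affect L(M).) Restricted to the reachable nonterminals, every rule has the form A → t or A → t B, and no two rules for the same A share a first terminal. The grammar encodes a DFA — one run per string.

Unambiguous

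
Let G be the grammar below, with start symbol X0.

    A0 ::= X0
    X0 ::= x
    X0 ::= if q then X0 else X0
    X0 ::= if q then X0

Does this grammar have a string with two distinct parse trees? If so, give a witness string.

Ambiguous

Witness: if q then if q then x else x

Derivation 1: X0 ⇒ if q then X0 else X0 ⇒ if q then if q then X0 else X0 ⇒ if q then if q then x else X0 ⇒ if q then if q then x else x
Derivation 2: X0 ⇒ if q then X0 ⇒ if q then if q then X0 else X0 ⇒ if q then if q then x else X0 ⇒ if q then if q then x else x

Two distinct leftmost derivations for the same string.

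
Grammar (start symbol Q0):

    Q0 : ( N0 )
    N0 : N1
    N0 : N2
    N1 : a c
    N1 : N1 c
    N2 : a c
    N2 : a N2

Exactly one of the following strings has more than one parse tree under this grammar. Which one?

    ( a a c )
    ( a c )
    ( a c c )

( a c )

( a a c ): 1 tree
( a c ): 2 trees
( a c c ): 1 tree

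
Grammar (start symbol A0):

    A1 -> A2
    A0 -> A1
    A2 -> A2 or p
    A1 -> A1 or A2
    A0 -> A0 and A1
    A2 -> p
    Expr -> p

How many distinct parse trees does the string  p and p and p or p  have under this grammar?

Parse trees for p and p and p or p:
  [A0 [A0 [A0 [A1 [A2 p]]] and [A1 [A2 p]]] and [A1 [A2 [A2 p] or p]]]
  [A0 [A0 [A0 [A1 [A2 p]]] and [A1 [A2 p]]] and [A1 [A1 [A2 p]] or [A2 p]]]

2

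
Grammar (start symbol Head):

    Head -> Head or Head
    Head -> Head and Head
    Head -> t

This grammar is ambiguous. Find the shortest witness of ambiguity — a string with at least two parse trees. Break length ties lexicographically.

length 1: no string has ≥2 trees
length 3: no string has ≥2 trees
length 5: t and t and t has 2 parse trees

Two derivations of t and t and t:
  Head ⇒ Head and Head ⇒ Head and Head and Head ⇒ t and Head and Head ⇒ t and t and Head ⇒ t and t and t
  Head ⇒ Head and Head ⇒ t and Head ⇒ t and Head and Head ⇒ t and t and Head ⇒ t and t and t

t and t and t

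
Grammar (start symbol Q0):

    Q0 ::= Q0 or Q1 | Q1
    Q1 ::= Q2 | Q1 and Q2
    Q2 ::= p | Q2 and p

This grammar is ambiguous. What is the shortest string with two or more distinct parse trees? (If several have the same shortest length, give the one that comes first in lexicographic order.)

length 1: no string has ≥2 trees
length 3: p and p has 2 parse trees

Two derivations of p and p:
  Q0 ⇒ Q1 ⇒ Q2 ⇒ Q2 and p ⇒ p and p
  Q0 ⇒ Q1 ⇒ Q1 and Q2 ⇒ Q2 and Q2 ⇒ p and Q2 ⇒ p and p

p and p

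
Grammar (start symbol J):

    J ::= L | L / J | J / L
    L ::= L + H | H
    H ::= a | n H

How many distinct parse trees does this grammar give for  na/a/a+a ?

4

Parse trees for na/a/a+a:
  [J [L [H n [H a]]] / [J [L [H a]] / [J [L [L [H a]] + [H a]]]]]
  [J [L [H n [H a]]] / [J [J [L [H a]]] / [L [L [H a]] + [H a]]]]
  [J [J [L [H n [H a]]] / [J [L [H a]]]] / [L [L [H a]] + [H a]]]
  [J [J [J [L [H n [H a]]]] / [L [H a]]] / [L [L [H a]] + [H a]]]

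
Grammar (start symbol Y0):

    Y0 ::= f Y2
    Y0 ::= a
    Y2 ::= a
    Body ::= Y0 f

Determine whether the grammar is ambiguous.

Unambiguous

Only Y0, Y2 are reachable from Y0; ignoring the rest: Restricted to the reachable nonterminals, every rule has the form A → t or A → t B, and no two rules for the same A share a first terminal. The grammar encodes a DFA — one run per string.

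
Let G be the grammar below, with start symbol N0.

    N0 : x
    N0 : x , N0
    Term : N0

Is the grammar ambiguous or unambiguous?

Only N0 is reachable from N0; ignoring the rest: The reachable grammar is A → atom sep A | atom. Each atom is followed by either the separator (recurse) or end-of-string (stop) — no choice point.

Unambiguous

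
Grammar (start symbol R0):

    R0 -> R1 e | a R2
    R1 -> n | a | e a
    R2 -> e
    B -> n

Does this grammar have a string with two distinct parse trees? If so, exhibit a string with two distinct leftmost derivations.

Witness: a e

Derivation 1: R0 ⇒ R1 e ⇒ a e
Derivation 2: R0 ⇒ a R2 ⇒ a e

Two distinct leftmost derivations for the same string.

Ambiguous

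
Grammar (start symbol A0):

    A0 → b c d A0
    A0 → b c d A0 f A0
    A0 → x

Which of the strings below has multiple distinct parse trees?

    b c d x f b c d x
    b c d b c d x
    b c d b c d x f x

b c d b c d x f x

b c d x f b c d x: 1 tree
b c d b c d x: 1 tree
b c d b c d x f x: 2 trees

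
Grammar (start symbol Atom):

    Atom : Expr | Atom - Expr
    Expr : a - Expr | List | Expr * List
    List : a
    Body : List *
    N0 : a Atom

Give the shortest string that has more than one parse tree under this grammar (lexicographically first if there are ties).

length 1: no string has ≥2 trees
length 3: a - a has 2 parse trees

Two derivations of a - a:
  Atom ⇒ Expr ⇒ a - Expr ⇒ a - List ⇒ a - a
  Atom ⇒ Atom - Expr ⇒ Expr - Expr ⇒ List - Expr ⇒ a - Expr ⇒ a - List ⇒ a - a

a - a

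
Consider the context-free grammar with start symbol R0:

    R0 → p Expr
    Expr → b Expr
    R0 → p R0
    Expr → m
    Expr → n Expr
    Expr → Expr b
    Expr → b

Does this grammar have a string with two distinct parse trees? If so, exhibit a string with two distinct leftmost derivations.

Ambiguous

Witness: p b b

Derivation 1: R0 ⇒ p Expr ⇒ p b Expr ⇒ p b b
Derivation 2: R0 ⇒ p Expr ⇒ p Expr b ⇒ p b b

Two distinct leftmost derivations for the same string.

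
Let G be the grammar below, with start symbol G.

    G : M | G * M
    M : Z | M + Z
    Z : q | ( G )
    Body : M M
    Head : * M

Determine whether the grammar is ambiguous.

Unambiguous

(Body, Head are unreachable from G, so their rules don't affect L(G).) The grammar is stratified — G handles '*' (left-recursive), M handles '+', Z atoms. Each operator has a fixed associativity and precedence level, so every string has one parse.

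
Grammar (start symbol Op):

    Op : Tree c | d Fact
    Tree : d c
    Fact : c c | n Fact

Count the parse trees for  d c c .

Parse trees for d c c:
  [Op [Tree d c] c]
  [Op d [Fact c c]]

2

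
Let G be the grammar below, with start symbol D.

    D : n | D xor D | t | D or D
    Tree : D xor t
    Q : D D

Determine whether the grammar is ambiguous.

Witness: n or n or n

Derivation 1: D ⇒ D or D ⇒ n or D ⇒ n or D or D ⇒ n or n or D ⇒ n or n or n
Derivation 2: D ⇒ D or D ⇒ D or D or D ⇒ n or D or D ⇒ n or n or D ⇒ n or n or n

Two distinct leftmost derivations for the same string.

Ambiguous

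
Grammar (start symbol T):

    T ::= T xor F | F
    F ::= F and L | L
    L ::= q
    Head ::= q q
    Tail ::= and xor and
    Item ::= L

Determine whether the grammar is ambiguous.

Unambiguous

(Head, Tail, Item are unreachable from T, so their rules don't affect L(T).) The grammar is stratified — T handles 'xor' (left-recursive), F handles 'and', L atoms. Each operator has a fixed associativity and precedence level, so every string has one parse.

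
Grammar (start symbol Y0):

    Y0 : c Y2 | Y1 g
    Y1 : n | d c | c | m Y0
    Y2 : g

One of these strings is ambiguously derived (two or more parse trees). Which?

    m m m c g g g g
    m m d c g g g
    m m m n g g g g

m m m c g g g g: 2 trees
m m d c g g g: 1 tree
m m m n g g g g: 1 tree

m m m c g g g g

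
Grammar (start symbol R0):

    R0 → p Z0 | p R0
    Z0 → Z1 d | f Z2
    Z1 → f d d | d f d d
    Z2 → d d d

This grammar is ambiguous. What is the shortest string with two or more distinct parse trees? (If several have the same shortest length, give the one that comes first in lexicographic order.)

p f d d d

length 5: p f d d d has 2 parse trees

Two derivations of p f d d d:
  R0 ⇒ p Z0 ⇒ p Z1 d ⇒ p f d d d
  R0 ⇒ p Z0 ⇒ p f Z2 ⇒ p f d d d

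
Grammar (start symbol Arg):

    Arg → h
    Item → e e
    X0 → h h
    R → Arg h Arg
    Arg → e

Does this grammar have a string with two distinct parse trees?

Only Arg is reachable from Arg; ignoring the rest: Each reachable nonterminal has at most one production per leading terminal, and all productions are right-linear; the derivation is determined token-by-token.

Unambiguous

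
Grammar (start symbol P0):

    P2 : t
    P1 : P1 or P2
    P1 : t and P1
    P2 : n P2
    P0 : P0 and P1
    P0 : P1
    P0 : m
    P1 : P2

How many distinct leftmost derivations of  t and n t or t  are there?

Parse trees for t and n t or t:
  [P0 [P0 [P1 [P2 t]]] and [P1 [P1 [P2 n [P2 t]]] or [P2 t]]]
  [P0 [P1 [P1 t and [P1 [P2 n [P2 t]]]] or [P2 t]]]
  [P0 [P1 t and [P1 [P1 [P2 n [P2 t]]] or [P2 t]]]]

3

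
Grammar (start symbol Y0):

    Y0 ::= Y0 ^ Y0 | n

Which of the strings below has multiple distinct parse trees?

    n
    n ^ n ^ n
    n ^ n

n: 1 tree
n ^ n ^ n: 2 trees
n ^ n: 1 tree

n ^ n ^ n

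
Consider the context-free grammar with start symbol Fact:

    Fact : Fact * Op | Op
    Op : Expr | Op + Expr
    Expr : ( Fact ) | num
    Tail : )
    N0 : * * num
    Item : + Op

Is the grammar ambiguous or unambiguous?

(Tail, N0, Item are unreachable from Fact, so their rules don't affect L(Fact).) The grammar is stratified — Fact handles '*' (left-recursive), Op handles '+', Expr atoms. Each operator has a fixed associativity and precedence level, so every string has one parse.

Unambiguous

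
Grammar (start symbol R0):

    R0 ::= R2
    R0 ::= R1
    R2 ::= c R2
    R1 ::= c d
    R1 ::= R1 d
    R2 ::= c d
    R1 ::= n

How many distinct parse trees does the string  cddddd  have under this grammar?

Parse trees for cddddd:
  [R0 [R1 [R1 [R1 [R1 [R1 c d] d] d] d] d]]

1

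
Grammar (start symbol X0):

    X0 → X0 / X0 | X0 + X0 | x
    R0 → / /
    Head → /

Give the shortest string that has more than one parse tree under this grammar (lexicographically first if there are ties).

x + x + x

length 1: no string has ≥2 trees
length 3: no string has ≥2 trees
length 5: x + x + x has 2 parse trees

Two derivations of x + x + x:
  X0 ⇒ X0 + X0 ⇒ X0 + X0 + X0 ⇒ x + X0 + X0 ⇒ x + x + X0 ⇒ x + x + x
  X0 ⇒ X0 + X0 ⇒ x + X0 ⇒ x + X0 + X0 ⇒ x + x + X0 ⇒ x + x + x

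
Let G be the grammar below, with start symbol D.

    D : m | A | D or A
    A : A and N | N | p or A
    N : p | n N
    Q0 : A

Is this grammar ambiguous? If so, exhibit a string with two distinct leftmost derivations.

Ambiguous

Witness: p or p

Derivation 1: D ⇒ A ⇒ p or A ⇒ p or N ⇒ p or p
Derivation 2: D ⇒ D or A ⇒ A or A ⇒ N or A ⇒ p or A ⇒ p or N ⇒ p or p

Two distinct leftmost derivations for the same string.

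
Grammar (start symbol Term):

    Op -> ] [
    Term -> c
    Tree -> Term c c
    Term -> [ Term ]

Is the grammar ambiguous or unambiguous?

Only Term is reachable from Term; ignoring the rest: L(Term) is { openⁿ atom closeⁿ : n ≥ 0 }. The bracket depth fixes n, and the derivation is forced at every step.

Unambiguous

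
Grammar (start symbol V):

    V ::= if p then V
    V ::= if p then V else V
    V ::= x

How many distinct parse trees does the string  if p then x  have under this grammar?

1

Parse trees for if p then x:
  [V if p then [V x]]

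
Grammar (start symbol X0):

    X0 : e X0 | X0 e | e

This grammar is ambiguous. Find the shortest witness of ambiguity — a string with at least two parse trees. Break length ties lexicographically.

e e

length 1: no string has ≥2 trees
length 2: e e has 2 parse trees

Two derivations of e e:
  X0 ⇒ e X0 ⇒ e e
  X0 ⇒ X0 e ⇒ e e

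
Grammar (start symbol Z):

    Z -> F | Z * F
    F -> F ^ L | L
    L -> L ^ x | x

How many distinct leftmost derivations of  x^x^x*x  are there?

Parse trees for x^x^x*x:
  [Z [Z [F [F [L x]] ^ [L [L x] ^ x]]] * [F [L x]]]
  [Z [Z [F [F [F [L x]] ^ [L x]] ^ [L x]]] * [F [L x]]]
  [Z [Z [F [F [L [L x] ^ x]] ^ [L x]]] * [F [L x]]]
  [Z [Z [F [L [L [L x] ^ x] ^ x]]] * [F [L x]]]

4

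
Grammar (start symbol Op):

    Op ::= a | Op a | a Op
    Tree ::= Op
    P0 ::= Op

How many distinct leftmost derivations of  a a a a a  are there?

16

Parse trees for a a a a a (showing first 6 of 16):
  [Op [Op [Op [Op [Op a] a] a] a] a]
  [Op [Op [Op [Op a [Op a]] a] a] a]
  [Op [Op [Op a [Op [Op a] a]] a] a]
  [Op [Op [Op a [Op a [Op a]]] a] a]
  [Op [Op a [Op [Op [Op a] a] a]] a]
  [Op [Op a [Op [Op a [Op a]] a]] a]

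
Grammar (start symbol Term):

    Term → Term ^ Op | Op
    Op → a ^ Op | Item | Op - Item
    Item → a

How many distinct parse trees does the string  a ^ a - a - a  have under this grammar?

Parse trees for a ^ a - a - a:
  [Term [Term [Op [Item a]]] ^ [Op [Op [Op [Item a]] - [Item a]] - [Item a]]]
  [Term [Op a ^ [Op [Op [Op [Item a]] - [Item a]] - [Item a]]]]
  [Term [Op [Op a ^ [Op [Op [Item a]] - [Item a]]] - [Item a]]]
  [Term [Op [Op [Op a ^ [Op [Item a]]] - [Item a]] - [Item a]]]

4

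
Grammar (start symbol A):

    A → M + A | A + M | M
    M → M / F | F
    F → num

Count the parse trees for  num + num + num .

4

Parse trees for num + num + num:
  [A [M [F num]] + [A [M [F num]] + [A [M [F num]]]]]
  [A [M [F num]] + [A [A [M [F num]]] + [M [F num]]]]
  [A [A [M [F num]] + [A [M [F num]]]] + [M [F num]]]
  [A [A [A [M [F num]]] + [M [F num]]] + [M [F num]]]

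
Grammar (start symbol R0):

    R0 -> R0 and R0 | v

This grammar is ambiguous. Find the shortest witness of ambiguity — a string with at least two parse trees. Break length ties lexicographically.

length 1: no string has ≥2 trees
length 3: no string has ≥2 trees
length 5: v and v and v has 2 parse trees

Two derivations of v and v and v:
  R0 ⇒ R0 and R0 ⇒ R0 and R0 and R0 ⇒ v and R0 and R0 ⇒ v and v and R0 ⇒ v and v and v
  R0 ⇒ R0 and R0 ⇒ v and R0 ⇒ v and R0 and R0 ⇒ v and v and R0 ⇒ v and v and v

v and v and v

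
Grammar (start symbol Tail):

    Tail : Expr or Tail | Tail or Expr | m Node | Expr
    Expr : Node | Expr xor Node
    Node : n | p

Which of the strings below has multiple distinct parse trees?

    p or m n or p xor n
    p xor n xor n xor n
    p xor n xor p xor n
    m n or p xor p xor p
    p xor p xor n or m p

p or m n or p xor n

p or m n or p xor n: 2 trees
p xor n xor n xor n: 1 tree
p xor n xor p xor n: 1 tree
m n or p xor p xor p: 1 tree
p xor p xor n or m p: 1 tree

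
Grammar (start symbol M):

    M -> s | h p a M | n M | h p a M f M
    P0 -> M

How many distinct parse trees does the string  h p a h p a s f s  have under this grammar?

Parse trees for h p a h p a s f s:
  [M h p a [M h p a [M s] f [M s]]]
  [M h p a [M h p a [M s]] f [M s]]

2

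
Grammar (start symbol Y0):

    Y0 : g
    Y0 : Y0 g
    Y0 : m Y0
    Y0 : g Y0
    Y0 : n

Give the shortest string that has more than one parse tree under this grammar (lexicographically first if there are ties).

length 1: no string has ≥2 trees
length 2: g g has 2 parse trees

Two derivations of g g:
  Y0 ⇒ Y0 g ⇒ g g
  Y0 ⇒ g Y0 ⇒ g g

g g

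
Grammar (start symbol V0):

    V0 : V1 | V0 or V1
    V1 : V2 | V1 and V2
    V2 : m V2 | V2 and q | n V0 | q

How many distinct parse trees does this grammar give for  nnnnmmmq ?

Parse trees for nnnnmmmq:
  [V0 [V1 [V2 n [V0 [V1 [V2 n [V0 [V1 [V2 n [V0 [V1 [V2 n [V0 [V1 [V2 m [V2 m [V2 m [V2 q]]]]]]]]]]]]]]]]]]

1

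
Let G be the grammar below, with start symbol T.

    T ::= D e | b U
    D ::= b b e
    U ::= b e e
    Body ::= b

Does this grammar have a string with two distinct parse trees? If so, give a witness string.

Ambiguous

Witness: b b e e

Derivation 1: T ⇒ D e ⇒ b b e e
Derivation 2: T ⇒ b U ⇒ b b e e

Two distinct leftmost derivations for the same string.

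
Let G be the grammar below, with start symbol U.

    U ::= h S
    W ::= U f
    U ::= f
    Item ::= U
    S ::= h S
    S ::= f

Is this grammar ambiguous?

Unambiguous

Only U, S are reachable from U; ignoring the rest: Each reachable nonterminal has at most one production per leading terminal, and all productions are right-linear; the derivation is determined token-by-token.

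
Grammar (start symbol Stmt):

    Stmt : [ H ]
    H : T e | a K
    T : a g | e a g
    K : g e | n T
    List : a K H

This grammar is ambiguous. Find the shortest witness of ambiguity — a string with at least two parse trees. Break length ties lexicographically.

length 5: [ a g e ] has 2 parse trees

Two derivations of [ a g e ]:
  Stmt ⇒ [ H ] ⇒ [ T e ] ⇒ [ a g e ]
  Stmt ⇒ [ H ] ⇒ [ a K ] ⇒ [ a g e ]

[ a g e ]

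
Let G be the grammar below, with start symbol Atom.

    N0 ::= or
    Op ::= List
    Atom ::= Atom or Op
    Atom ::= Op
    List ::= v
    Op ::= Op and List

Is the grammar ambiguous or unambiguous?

Unambiguous

(N0 is unreachable from Atom, so its rules don't affect L(Atom).) The grammar is stratified — Atom handles 'or' (left-recursive), Op handles 'and', List atoms. Each operator has a fixed associativity and precedence level, so every string has one parse.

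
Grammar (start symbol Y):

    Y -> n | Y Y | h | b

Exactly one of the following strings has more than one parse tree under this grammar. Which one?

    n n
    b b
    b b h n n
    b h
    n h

n n: 1 tree
b b: 1 tree
b b h n n: 14 trees
b h: 1 tree
n h: 1 tree

b b h n n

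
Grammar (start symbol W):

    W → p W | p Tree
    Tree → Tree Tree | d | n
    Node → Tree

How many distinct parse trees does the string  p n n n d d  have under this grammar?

Parse trees for p n n n d d (showing first 6 of 14):
  [W p [Tree [Tree n] [Tree [Tree n] [Tree [Tree n] [Tree [Tree d] [Tree d]]]]]]
  [W p [Tree [Tree n] [Tree [Tree n] [Tree [Tree [Tree n] [Tree d]] [Tree d]]]]]
  [W p [Tree [Tree n] [Tree [Tree [Tree n] [Tree n]] [Tree [Tree d] [Tree d]]]]]
  [W p [Tree [Tree n] [Tree [Tree [Tree n] [Tree [Tree n] [Tree d]]] [Tree d]]]]
  [W p [Tree [Tree n] [Tree [Tree [Tree [Tree n] [Tree n]] [Tree d]] [Tree d]]]]
  [W p [Tree [Tree [Tree n] [Tree n]] [Tree [Tree n] [Tree [Tree d] [Tree d]]]]]

14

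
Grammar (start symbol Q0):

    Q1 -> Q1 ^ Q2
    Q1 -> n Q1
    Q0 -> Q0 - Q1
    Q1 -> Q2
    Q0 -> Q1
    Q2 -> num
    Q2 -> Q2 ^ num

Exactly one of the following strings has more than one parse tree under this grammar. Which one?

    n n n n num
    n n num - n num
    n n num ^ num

n n num ^ num

n n n n num: 1 tree
n n num - n num: 1 tree
n n num ^ num: 4 trees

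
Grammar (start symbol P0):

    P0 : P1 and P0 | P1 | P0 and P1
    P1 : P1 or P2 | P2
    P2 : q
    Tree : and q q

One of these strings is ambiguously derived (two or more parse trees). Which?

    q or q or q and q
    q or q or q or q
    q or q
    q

q or q or q and q

q or q or q and q: 2 trees
q or q or q or q: 1 tree
q or q: 1 tree
q: 1 tree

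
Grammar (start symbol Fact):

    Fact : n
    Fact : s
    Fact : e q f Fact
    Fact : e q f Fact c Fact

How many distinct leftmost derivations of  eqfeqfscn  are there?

2

Parse trees for eqfeqfscn:
  [Fact e q f [Fact e q f [Fact s] c [Fact n]]]
  [Fact e q f [Fact e q f [Fact s]] c [Fact n]]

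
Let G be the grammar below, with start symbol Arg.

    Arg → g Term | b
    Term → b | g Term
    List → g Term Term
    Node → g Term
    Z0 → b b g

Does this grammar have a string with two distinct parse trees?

(List, Node, Z0 are unreachable from Arg, so their rules don't affect L(Arg).) The reachable rules are right-linear with at most one rule per (nonterminal, next-terminal) pair. Each input token forces the next rule, so parsing is deterministic.

Unambiguous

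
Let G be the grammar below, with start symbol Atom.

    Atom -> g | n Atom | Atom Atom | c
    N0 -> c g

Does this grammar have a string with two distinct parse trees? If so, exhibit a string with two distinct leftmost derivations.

Witness: c c c

Derivation 1: Atom ⇒ Atom Atom ⇒ Atom Atom Atom ⇒ c Atom Atom ⇒ c c Atom ⇒ c c c
Derivation 2: Atom ⇒ Atom Atom ⇒ c Atom ⇒ c Atom Atom ⇒ c c Atom ⇒ c c c

Two distinct leftmost derivations for the same string.

Ambiguous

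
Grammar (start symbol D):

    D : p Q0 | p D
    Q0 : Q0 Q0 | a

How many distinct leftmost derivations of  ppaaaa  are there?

Parse trees for ppaaaa:
  [D p [D p [Q0 [Q0 a] [Q0 [Q0 a] [Q0 [Q0 a] [Q0 a]]]]]]
  [D p [D p [Q0 [Q0 a] [Q0 [Q0 [Q0 a] [Q0 a]] [Q0 a]]]]]
  [D p [D p [Q0 [Q0 [Q0 a] [Q0 a]] [Q0 [Q0 a] [Q0 a]]]]]
  [D p [D p [Q0 [Q0 [Q0 a] [Q0 [Q0 a] [Q0 a]]] [Q0 a]]]]
  [D p [D p [Q0 [Q0 [Q0 [Q0 a] [Q0 a]] [Q0 a]] [Q0 a]]]]

5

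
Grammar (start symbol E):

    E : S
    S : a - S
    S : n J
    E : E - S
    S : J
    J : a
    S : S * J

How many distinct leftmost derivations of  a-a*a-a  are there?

3

Parse trees for a-a*a-a:
  [E [E [S a - [S [S [J a]] * [J a]]]] - [S [J a]]]
  [E [E [S [S a - [S [J a]]] * [J a]]] - [S [J a]]]
  [E [E [E [S [J a]]] - [S [S [J a]] * [J a]]] - [S [J a]]]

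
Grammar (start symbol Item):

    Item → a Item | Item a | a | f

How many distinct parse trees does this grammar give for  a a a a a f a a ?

Parse trees for a a a a a f a a (showing first 6 of 21):
  [Item a [Item a [Item a [Item a [Item a [Item [Item [Item f] a] a]]]]]]
  [Item a [Item a [Item a [Item a [Item [Item a [Item [Item f] a]] a]]]]]
  [Item a [Item a [Item a [Item a [Item [Item [Item a [Item f]] a] a]]]]]
  [Item a [Item a [Item a [Item [Item a [Item a [Item [Item f] a]]] a]]]]
  [Item a [Item a [Item a [Item [Item a [Item [Item a [Item f]] a]] a]]]]
  [Item a [Item a [Item a [Item [Item [Item a [Item a [Item f]]] a] a]]]]

21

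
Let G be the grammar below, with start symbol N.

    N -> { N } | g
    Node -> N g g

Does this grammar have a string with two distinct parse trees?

Unambiguous

(Node is unreachable from N, so its rules don't affect L(N).) L(N) is { openⁿ atom closeⁿ : n ≥ 0 }. The bracket depth fixes n, and the derivation is forced at every step.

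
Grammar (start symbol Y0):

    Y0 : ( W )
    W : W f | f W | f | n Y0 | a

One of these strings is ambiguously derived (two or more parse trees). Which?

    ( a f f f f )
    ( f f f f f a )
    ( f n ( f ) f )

( a f f f f ): 1 tree
( f f f f f a ): 1 tree
( f n ( f ) f ): 2 trees

( f n ( f ) f )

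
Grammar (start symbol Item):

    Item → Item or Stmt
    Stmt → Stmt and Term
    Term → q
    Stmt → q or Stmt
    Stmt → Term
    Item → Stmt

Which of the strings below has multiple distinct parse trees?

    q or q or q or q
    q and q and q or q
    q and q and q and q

q or q or q or q

q or q or q or q: 8 trees
q and q and q or q: 1 tree
q and q and q and q: 1 tree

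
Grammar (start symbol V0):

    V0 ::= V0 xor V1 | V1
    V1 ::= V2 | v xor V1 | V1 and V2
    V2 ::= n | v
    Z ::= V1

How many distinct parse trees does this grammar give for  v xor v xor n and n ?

7

Parse trees for v xor v xor n and n:
  [V0 [V0 [V1 [V2 v]]] xor [V1 v xor [V1 [V1 [V2 n]] and [V2 n]]]]
  [V0 [V0 [V1 [V2 v]]] xor [V1 [V1 v xor [V1 [V2 n]]] and [V2 n]]]
  [V0 [V0 [V0 [V1 [V2 v]]] xor [V1 [V2 v]]] xor [V1 [V1 [V2 n]] and [V2 n]]]
  [V0 [V0 [V1 v xor [V1 [V2 v]]]] xor [V1 [V1 [V2 n]] and [V2 n]]]
  [V0 [V1 v xor [V1 v xor [V1 [V1 [V2 n]] and [V2 n]]]]]
  [V0 [V1 v xor [V1 [V1 v xor [V1 [V2 n]]] and [V2 n]]]]
  [V0 [V1 [V1 v xor [V1 v xor [V1 [V2 n]]]] and [V2 n]]]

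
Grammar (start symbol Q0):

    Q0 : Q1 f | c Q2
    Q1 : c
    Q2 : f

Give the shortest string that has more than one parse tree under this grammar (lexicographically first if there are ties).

c f

length 2: c f has 2 parse trees

Two derivations of c f:
  Q0 ⇒ Q1 f ⇒ c f
  Q0 ⇒ c Q2 ⇒ c f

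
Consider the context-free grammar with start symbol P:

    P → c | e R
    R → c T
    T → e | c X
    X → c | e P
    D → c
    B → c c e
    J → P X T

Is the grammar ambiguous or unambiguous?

(D, B, J are unreachable from P, so their rules don't affect L(P).) Each reachable nonterminal has at most one production per leading terminal, and all productions are right-linear; the derivation is determined token-by-token.

Unambiguous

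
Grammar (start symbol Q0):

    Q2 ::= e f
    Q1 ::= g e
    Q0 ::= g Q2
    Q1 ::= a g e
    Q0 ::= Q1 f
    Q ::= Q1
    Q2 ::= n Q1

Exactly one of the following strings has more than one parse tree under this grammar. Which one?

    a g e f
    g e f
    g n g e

a g e f: 1 tree
g e f: 2 trees
g n g e: 1 tree

g e f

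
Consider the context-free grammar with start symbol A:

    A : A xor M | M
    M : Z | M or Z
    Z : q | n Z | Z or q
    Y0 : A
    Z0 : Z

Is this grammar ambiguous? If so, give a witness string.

Ambiguous

Witness: q or q

Derivation 1: A ⇒ M ⇒ Z ⇒ Z or q ⇒ q or q
Derivation 2: A ⇒ M ⇒ M or Z ⇒ Z or Z ⇒ q or Z ⇒ q or q

Two distinct leftmost derivations for the same string.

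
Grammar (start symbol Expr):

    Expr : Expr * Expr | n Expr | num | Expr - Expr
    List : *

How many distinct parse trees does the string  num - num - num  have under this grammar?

Parse trees for num - num - num:
  [Expr [Expr num] - [Expr [Expr num] - [Expr num]]]
  [Expr [Expr [Expr num] - [Expr num]] - [Expr num]]

2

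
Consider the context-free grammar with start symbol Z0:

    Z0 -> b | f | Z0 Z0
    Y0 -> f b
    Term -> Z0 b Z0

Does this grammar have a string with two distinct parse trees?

Witness: b b b

Derivation 1: Z0 ⇒ Z0 Z0 ⇒ b Z0 ⇒ b Z0 Z0 ⇒ b b Z0 ⇒ b b b
Derivation 2: Z0 ⇒ Z0 Z0 ⇒ Z0 Z0 Z0 ⇒ b Z0 Z0 ⇒ b b Z0 ⇒ b b b

Two distinct leftmost derivations for the same string.

Ambiguous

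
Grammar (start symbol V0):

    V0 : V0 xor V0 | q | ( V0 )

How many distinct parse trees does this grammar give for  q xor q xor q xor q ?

5

Parse trees for q xor q xor q xor q:
  [V0 [V0 q] xor [V0 [V0 q] xor [V0 [V0 q] xor [V0 q]]]]
  [V0 [V0 q] xor [V0 [V0 [V0 q] xor [V0 q]] xor [V0 q]]]
  [V0 [V0 [V0 q] xor [V0 q]] xor [V0 [V0 q] xor [V0 q]]]
  [V0 [V0 [V0 q] xor [V0 [V0 q] xor [V0 q]]] xor [V0 q]]
  [V0 [V0 [V0 [V0 q] xor [V0 q]] xor [V0 q]] xor [V0 q]]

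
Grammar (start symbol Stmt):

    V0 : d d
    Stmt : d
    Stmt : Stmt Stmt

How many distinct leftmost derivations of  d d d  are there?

2

Parse trees for d d d:
  [Stmt [Stmt d] [Stmt [Stmt d] [Stmt d]]]
  [Stmt [Stmt [Stmt d] [Stmt d]] [Stmt d]]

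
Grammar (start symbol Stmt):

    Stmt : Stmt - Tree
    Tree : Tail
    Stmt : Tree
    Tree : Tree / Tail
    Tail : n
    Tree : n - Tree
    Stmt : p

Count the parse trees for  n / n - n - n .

Parse trees for n / n - n - n:
  [Stmt [Stmt [Tree [Tree [Tail n]] / [Tail n]]] - [Tree n - [Tree [Tail n]]]]
  [Stmt [Stmt [Stmt [Tree [Tree [Tail n]] / [Tail n]]] - [Tree [Tail n]]] - [Tree [Tail n]]]

2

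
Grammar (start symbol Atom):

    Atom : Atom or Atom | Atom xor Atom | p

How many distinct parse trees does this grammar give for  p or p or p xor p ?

Parse trees for p or p or p xor p:
  [Atom [Atom p] or [Atom [Atom p] or [Atom [Atom p] xor [Atom p]]]]
  [Atom [Atom p] or [Atom [Atom [Atom p] or [Atom p]] xor [Atom p]]]
  [Atom [Atom [Atom p] or [Atom p]] or [Atom [Atom p] xor [Atom p]]]
  [Atom [Atom [Atom p] or [Atom [Atom p] or [Atom p]]] xor [Atom p]]
  [Atom [Atom [Atom [Atom p] or [Atom p]] or [Atom p]] xor [Atom p]]

5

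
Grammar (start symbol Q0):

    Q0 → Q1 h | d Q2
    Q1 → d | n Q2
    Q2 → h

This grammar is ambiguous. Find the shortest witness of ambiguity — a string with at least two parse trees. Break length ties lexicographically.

length 2: d h has 2 parse trees

Two derivations of d h:
  Q0 ⇒ Q1 h ⇒ d h
  Q0 ⇒ d Q2 ⇒ d h

d h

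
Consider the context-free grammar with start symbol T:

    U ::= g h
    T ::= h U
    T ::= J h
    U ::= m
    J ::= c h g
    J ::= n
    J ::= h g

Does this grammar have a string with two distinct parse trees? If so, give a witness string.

Witness: h g h

Derivation 1: T ⇒ h U ⇒ h g h
Derivation 2: T ⇒ J h ⇒ h g h

Two distinct leftmost derivations for the same string.

Ambiguous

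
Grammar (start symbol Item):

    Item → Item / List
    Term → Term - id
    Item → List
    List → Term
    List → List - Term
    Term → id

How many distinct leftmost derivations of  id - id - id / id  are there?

4

Parse trees for id - id - id / id:
  [Item [Item [List [Term [Term [Term id] - id] - id]]] / [List [Term id]]]
  [Item [Item [List [List [Term id]] - [Term [Term id] - id]]] / [List [Term id]]]
  [Item [Item [List [List [Term [Term id] - id]] - [Term id]]] / [List [Term id]]]
  [Item [Item [List [List [List [Term id]] - [Term id]] - [Term id]]] / [List [Term id]]]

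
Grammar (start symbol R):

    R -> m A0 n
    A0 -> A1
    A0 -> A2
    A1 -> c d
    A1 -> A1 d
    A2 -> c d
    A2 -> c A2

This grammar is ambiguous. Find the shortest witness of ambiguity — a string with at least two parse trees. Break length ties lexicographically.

m c d n

length 4: m c d n has 2 parse trees

Two derivations of m c d n:
  R ⇒ m A0 n ⇒ m A1 n ⇒ m c d n
  R ⇒ m A0 n ⇒ m A2 n ⇒ m c d n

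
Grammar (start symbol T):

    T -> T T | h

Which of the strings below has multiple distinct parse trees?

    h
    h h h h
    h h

h h h h

h: 1 tree
h h h h: 5 trees
h h: 1 tree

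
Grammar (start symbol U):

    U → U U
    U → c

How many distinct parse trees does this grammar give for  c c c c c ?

Parse trees for c c c c c (showing first 6 of 14):
  [U [U c] [U [U c] [U [U c] [U [U c] [U c]]]]]
  [U [U c] [U [U c] [U [U [U c] [U c]] [U c]]]]
  [U [U c] [U [U [U c] [U c]] [U [U c] [U c]]]]
  [U [U c] [U [U [U c] [U [U c] [U c]]] [U c]]]
  [U [U c] [U [U [U [U c] [U c]] [U c]] [U c]]]
  [U [U [U c] [U c]] [U [U c] [U [U c] [U c]]]]

14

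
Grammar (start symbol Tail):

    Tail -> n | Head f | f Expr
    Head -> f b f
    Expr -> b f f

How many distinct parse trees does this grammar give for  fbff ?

2

Parse trees for fbff:
  [Tail [Head f b f] f]
  [Tail f [Expr b f f]]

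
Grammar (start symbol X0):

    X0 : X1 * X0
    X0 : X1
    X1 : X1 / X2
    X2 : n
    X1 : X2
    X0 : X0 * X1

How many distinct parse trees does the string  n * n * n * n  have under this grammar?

8

Parse trees for n * n * n * n:
  [X0 [X1 [X2 n]] * [X0 [X1 [X2 n]] * [X0 [X1 [X2 n]] * [X0 [X1 [X2 n]]]]]]
  [X0 [X1 [X2 n]] * [X0 [X1 [X2 n]] * [X0 [X0 [X1 [X2 n]]] * [X1 [X2 n]]]]]
  [X0 [X1 [X2 n]] * [X0 [X0 [X1 [X2 n]] * [X0 [X1 [X2 n]]]] * [X1 [X2 n]]]]
  [X0 [X1 [X2 n]] * [X0 [X0 [X0 [X1 [X2 n]]] * [X1 [X2 n]]] * [X1 [X2 n]]]]
  [X0 [X0 [X1 [X2 n]] * [X0 [X1 [X2 n]] * [X0 [X1 [X2 n]]]]] * [X1 [X2 n]]]
  [X0 [X0 [X1 [X2 n]] * [X0 [X0 [X1 [X2 n]]] * [X1 [X2 n]]]] * [X1 [X2 n]]]
  [X0 [X0 [X0 [X1 [X2 n]] * [X0 [X1 [X2 n]]]] * [X1 [X2 n]]] * [X1 [X2 n]]]
  [X0 [X0 [X0 [X0 [X1 [X2 n]]] * [X1 [X2 n]]] * [X1 [X2 n]]] * [X1 [X2 n]]]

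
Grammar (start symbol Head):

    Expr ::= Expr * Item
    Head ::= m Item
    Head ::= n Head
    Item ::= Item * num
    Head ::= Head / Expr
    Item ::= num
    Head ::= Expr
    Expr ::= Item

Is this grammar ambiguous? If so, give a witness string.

Witness: num * num

Derivation 1: Head ⇒ Expr ⇒ Expr * Item ⇒ Item * Item ⇒ num * Item ⇒ num * num
Derivation 2: Head ⇒ Expr ⇒ Item ⇒ Item * num ⇒ num * num

Two distinct leftmost derivations for the same string.

Ambiguous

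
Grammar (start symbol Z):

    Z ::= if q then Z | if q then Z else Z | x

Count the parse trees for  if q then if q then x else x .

Parse trees for if q then if q then x else x:
  [Z if q then [Z if q then [Z x] else [Z x]]]
  [Z if q then [Z if q then [Z x]] else [Z x]]

2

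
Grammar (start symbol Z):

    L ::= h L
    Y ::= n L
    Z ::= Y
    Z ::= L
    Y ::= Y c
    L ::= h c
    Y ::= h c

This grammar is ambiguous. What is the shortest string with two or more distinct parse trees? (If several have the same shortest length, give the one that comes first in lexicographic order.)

length 2: h c has 2 parse trees

Two derivations of h c:
  Z ⇒ Y ⇒ h c
  Z ⇒ L ⇒ h c

h c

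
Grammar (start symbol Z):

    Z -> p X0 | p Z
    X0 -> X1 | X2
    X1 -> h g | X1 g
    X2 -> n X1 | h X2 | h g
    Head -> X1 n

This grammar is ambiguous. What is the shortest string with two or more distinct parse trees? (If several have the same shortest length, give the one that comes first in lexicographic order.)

p h g

length 3: p h g has 2 parse trees

Two derivations of p h g:
  Z ⇒ p X0 ⇒ p X1 ⇒ p h g
  Z ⇒ p X0 ⇒ p X2 ⇒ p h g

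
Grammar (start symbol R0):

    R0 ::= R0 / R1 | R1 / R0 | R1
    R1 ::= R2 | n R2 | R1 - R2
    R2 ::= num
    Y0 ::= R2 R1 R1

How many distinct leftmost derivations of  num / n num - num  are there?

Parse trees for num / n num - num:
  [R0 [R0 [R1 [R2 num]]] / [R1 [R1 n [R2 num]] - [R2 num]]]
  [R0 [R1 [R2 num]] / [R0 [R1 [R1 n [R2 num]] - [R2 num]]]]

2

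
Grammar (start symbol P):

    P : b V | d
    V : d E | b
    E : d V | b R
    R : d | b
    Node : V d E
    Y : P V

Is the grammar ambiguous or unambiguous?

(Node, Y are unreachable from P, so their rules don't affect L(P).) Each reachable nonterminal has at most one production per leading terminal, and all productions are right-linear; the derivation is determined token-by-token.

Unambiguous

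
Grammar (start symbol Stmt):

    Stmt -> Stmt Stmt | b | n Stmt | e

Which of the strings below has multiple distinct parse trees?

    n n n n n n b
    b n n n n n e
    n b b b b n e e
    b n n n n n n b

n b b b b n e e

n n n n n n b: 1 tree
b n n n n n e: 1 tree
n b b b b n e e: 174 trees
b n n n n n n b: 1 tree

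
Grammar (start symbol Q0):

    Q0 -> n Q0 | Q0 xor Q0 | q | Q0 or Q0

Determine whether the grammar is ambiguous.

Witness: n q or q

Derivation 1: Q0 ⇒ n Q0 ⇒ n Q0 or Q0 ⇒ n q or Q0 ⇒ n q or q
Derivation 2: Q0 ⇒ Q0 or Q0 ⇒ n Q0 or Q0 ⇒ n q or Q0 ⇒ n q or q

Two distinct leftmost derivations for the same string.

Ambiguous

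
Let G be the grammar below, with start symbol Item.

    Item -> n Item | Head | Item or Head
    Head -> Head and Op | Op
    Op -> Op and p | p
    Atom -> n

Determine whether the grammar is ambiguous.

Witness: p and p

Derivation 1: Item ⇒ Head ⇒ Head and Op ⇒ Op and Op ⇒ p and Op ⇒ p and p
Derivation 2: Item ⇒ Head ⇒ Op ⇒ Op and p ⇒ p and p

Two distinct leftmost derivations for the same string.

Ambiguous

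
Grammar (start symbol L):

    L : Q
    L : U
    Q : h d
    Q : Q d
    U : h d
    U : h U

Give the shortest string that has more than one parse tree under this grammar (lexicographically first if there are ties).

length 2: h d has 2 parse trees

Two derivations of h d:
  L ⇒ Q ⇒ h d
  L ⇒ U ⇒ h d

h d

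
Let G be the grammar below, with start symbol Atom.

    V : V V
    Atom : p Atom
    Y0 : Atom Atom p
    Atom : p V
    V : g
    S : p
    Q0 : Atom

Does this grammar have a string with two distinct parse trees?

Ambiguous

Witness: p g g g

Derivation 1: Atom ⇒ p V ⇒ p V V ⇒ p V V V ⇒ p g V V ⇒ p g g V ⇒ p g g g
Derivation 2: Atom ⇒ p V ⇒ p V V ⇒ p g V ⇒ p g V V ⇒ p g g V ⇒ p g g g

Two distinct leftmost derivations for the same string.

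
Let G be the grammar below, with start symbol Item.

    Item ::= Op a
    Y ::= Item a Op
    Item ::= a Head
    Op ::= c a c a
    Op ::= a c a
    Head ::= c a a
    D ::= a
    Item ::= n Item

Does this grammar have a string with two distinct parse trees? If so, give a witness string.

Ambiguous

Witness: a c a a

Derivation 1: Item ⇒ Op a ⇒ a c a a
Derivation 2: Item ⇒ a Head ⇒ a c a a

Two distinct leftmost derivations for the same string.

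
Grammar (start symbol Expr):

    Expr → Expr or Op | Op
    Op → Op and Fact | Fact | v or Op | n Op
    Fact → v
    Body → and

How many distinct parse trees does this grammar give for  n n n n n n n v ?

Parse trees for n n n n n n n v:
  [Expr [Op n [Op n [Op n [Op n [Op n [Op n [Op n [Op [Fact v]]]]]]]]]]

1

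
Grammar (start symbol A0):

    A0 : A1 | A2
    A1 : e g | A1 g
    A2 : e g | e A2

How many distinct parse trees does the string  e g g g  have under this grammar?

1

Parse trees for e g g g:
  [A0 [A1 [A1 [A1 e g] g] g]]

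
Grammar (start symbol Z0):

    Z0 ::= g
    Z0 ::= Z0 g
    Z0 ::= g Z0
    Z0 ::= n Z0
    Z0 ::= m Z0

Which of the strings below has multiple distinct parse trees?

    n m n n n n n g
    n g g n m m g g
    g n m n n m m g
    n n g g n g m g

n m n n n n n g: 1 tree
n g g n m m g g: 8 trees
g n m n n m m g: 1 tree
n n g g n g m g: 1 tree

n g g n m m g g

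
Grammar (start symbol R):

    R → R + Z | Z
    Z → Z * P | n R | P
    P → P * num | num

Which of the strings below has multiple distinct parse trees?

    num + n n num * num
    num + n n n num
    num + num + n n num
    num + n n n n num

num + n n num * num

num + n n num * num: 4 trees
num + n n n num: 1 tree
num + num + n n num: 1 tree
num + n n n n num: 1 tree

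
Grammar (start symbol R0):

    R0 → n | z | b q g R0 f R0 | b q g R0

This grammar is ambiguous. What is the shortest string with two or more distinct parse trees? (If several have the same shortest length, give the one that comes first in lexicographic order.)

length 1: no string has ≥2 trees
length 4: no string has ≥2 trees
length 6: no string has ≥2 trees
length 7: no string has ≥2 trees
length 9: b q g b q g n f n has 2 parse trees

Two derivations of b q g b q g n f n:
  R0 ⇒ b q g R0 f R0 ⇒ b q g b q g R0 f R0 ⇒ b q g b q g n f R0 ⇒ b q g b q g n f n
  R0 ⇒ b q g R0 ⇒ b q g b q g R0 f R0 ⇒ b q g b q g n f R0 ⇒ b q g b q g n f n

b q g b q g n f n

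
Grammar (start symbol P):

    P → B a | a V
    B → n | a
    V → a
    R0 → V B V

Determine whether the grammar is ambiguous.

Ambiguous

Witness: a a

Derivation 1: P ⇒ B a ⇒ a a
Derivation 2: P ⇒ a V ⇒ a a

Two distinct leftmost derivations for the same string.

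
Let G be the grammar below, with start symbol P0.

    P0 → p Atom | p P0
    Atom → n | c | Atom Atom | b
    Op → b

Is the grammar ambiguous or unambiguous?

Ambiguous

Witness: p b b b

Derivation 1: P0 ⇒ p Atom ⇒ p Atom Atom ⇒ p Atom Atom Atom ⇒ p b Atom Atom ⇒ p b b Atom ⇒ p b b b
Derivation 2: P0 ⇒ p Atom ⇒ p Atom Atom ⇒ p b Atom ⇒ p b Atom Atom ⇒ p b b Atom ⇒ p b b b

Two distinct leftmost derivations for the same string.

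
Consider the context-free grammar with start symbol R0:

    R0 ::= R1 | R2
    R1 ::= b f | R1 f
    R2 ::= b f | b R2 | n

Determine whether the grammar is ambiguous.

Ambiguous

Witness: b f

Derivation 1: R0 ⇒ R1 ⇒ b f
Derivation 2: R0 ⇒ R2 ⇒ b f

Two distinct leftmost derivations for the same string.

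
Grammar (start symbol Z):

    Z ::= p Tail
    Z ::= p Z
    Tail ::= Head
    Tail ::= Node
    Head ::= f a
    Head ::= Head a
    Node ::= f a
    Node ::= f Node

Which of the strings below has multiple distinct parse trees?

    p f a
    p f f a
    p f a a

p f a: 2 trees
p f f a: 1 tree
p f a a: 1 tree

p f a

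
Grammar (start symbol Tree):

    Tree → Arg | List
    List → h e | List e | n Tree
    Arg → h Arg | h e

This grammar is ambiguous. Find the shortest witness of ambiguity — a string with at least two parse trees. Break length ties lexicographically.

h e

length 2: h e has 2 parse trees

Two derivations of h e:
  Tree ⇒ Arg ⇒ h e
  Tree ⇒ List ⇒ h e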